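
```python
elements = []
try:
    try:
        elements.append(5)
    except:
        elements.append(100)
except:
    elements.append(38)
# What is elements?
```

Step-by-step execution trace:
1. Inner try: `elements.append(5)` → elements = [5]. No exception raised.
2. Inner `except` is skipped.
3. Inner try completes normally; outer `except` is skipped.
Result: [5]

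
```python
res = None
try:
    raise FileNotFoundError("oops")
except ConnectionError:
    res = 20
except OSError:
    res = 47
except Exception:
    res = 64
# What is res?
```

Step-by-step execution trace:
1. `raise FileNotFoundError(...)` raises FileNotFoundError.
2. `except ConnectionError` does not match (FileNotFoundError is not a subclass of ConnectionError); skipped.
3. `except OSError` matches (FileNotFoundError is a subclass of OSError) → res = 47.
4. `except Exception` is not reached.
Result: 47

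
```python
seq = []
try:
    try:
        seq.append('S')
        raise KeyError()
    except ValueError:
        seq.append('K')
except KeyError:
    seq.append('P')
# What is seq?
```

Step-by-step execution trace:
1. Inner try: `seq.append('S')` → seq = ['S'].
2. `raise KeyError()` raises KeyError.
3. Inner `except ValueError` does not match KeyError; exception propagates to outer try.
4. Outer `except KeyError` matches → `seq.append('P')` → seq = ['S', 'P'].
Result: ['S', 'P']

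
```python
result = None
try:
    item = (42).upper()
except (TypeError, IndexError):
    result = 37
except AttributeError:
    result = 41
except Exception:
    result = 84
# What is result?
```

Step-by-step execution trace:
1. `item = (42).upper()` raises AttributeError.
2. `except (TypeError, IndexError)` does not match AttributeError; skipped.
3. `except AttributeError` matches (exact type match) → result = 41.
4. `except Exception` is not reached.
Result: 41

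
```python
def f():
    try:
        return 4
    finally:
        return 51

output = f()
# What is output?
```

Step-by-step execution trace:
1. `f()` enters try: `return 4` sets pending return value 4.
2. Before returning, `finally: return 51` runs and overrides the pending return.
3. f() returns 51 → output = 51.
Result: 51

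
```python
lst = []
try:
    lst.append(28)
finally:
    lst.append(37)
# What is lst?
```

Step-by-step execution trace:
1. try: `lst.append(28)` → lst = [28].
2. The try body completes without raising.
3. finally always runs: `lst.append(37)` → lst = [28, 37].
Result: [28, 37]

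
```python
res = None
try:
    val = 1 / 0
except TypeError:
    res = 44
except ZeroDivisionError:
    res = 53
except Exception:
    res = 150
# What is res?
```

Step-by-step execution trace:
1. `val = 1 / 0` raises ZeroDivisionError.
2. `except TypeError` does not match ZeroDivisionError; skipped.
3. `except ZeroDivisionError` matches → res = 53.
4. Remaining except clauses are skipped.
Result: 53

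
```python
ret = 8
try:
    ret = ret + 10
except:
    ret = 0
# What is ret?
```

Step-by-step execution trace:
1. ret starts at 8.
2. try: `ret = ret + 10` → ret = 18. No exception raised.
3. `except` is skipped.
Result: 18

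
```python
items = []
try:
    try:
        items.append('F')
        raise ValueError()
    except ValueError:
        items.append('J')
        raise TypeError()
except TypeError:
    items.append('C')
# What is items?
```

Step-by-step execution trace:
1. Inner try: `items.append('F')` → items = ['F'].
2. `raise ValueError()` raises ValueError.
3. Inner `except ValueError` matches → `items.append('J')` → items = ['F', 'J'].
4. `raise TypeError()` raises TypeError; propagates to outer try.
5. Outer `except TypeError` matches → `items.append('C')` → items = ['F', 'J', 'C'].
Result: ['F', 'J', 'C']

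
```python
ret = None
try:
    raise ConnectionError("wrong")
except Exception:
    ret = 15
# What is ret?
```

Step-by-step execution trace:
1. `raise ConnectionError(...)` raises ConnectionError.
2. `except Exception` matches (ConnectionError is a subclass of Exception) → ret = 15.
Result: 15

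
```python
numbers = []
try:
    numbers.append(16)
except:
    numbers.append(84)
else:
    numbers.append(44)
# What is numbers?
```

Step-by-step execution trace:
1. try: `numbers.append(16)` → numbers = [16]. No exception raised.
2. `except` is skipped.
3. `else` runs (try completed without exception): `numbers.append(44)` → numbers = [16, 44].
Result: [16, 44]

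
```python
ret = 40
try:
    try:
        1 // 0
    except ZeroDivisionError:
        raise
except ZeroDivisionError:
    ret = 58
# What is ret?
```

Step-by-step execution trace:
1. Inner try: `1 // 0` raises ZeroDivisionError.
2. Inner `except ZeroDivisionError` matches; bare `raise` re-raises the same ZeroDivisionError.
3. Outer `except ZeroDivisionError` matches → ret = 58.
Result: 58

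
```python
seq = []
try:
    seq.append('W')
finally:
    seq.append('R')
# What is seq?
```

Step-by-step execution trace:
1. try: `seq.append('W')` → seq = ['W'].
2. The try body completes without raising.
3. finally always runs: `seq.append('R')` → seq = ['W', 'R'].
Result: ['W', 'R']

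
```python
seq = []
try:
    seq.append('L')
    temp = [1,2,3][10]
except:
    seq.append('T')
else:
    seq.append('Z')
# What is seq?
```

Step-by-step execution trace:
1. try: `seq.append('L')` → seq = ['L'].
2. `temp = [1,2,3][10]` raises IndexError.
3. bare `except` matches → `seq.append('T')` → seq = ['L', 'T'].
4. `else` is skipped (an exception was raised).
Result: ['L', 'T']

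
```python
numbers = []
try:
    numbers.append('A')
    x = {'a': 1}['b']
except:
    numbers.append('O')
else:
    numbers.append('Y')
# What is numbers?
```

Step-by-step execution trace:
1. try: `numbers.append('A')` → numbers = ['A'].
2. `x = {'a': 1}['b']` raises KeyError.
3. bare `except` matches → `numbers.append('O')` → numbers = ['A', 'O'].
4. `else` is skipped (an exception was raised).
Result: ['A', 'O']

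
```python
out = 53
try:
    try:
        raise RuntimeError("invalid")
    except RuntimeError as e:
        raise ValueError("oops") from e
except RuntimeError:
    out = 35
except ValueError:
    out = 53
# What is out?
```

Step-by-step execution trace:
1. Inner try raises RuntimeError; inner `except RuntimeError as e` catches it.
2. `raise ValueError(...) from e` raises ValueError (RuntimeError is attached as __cause__, but only ValueError is active).
3. Outer `except RuntimeError` does not match ValueError; skipped.
4. Outer `except ValueError` matches → out = 53.
Result: 53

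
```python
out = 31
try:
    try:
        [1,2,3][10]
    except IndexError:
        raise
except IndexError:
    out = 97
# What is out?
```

Step-by-step execution trace:
1. Inner try: `[1,2,3][10]` raises IndexError.
2. Inner `except IndexError` matches; bare `raise` re-raises the same IndexError.
3. Outer `except IndexError` matches → out = 97.
Result: 97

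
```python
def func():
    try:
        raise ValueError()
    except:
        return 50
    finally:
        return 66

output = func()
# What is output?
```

Step-by-step execution trace:
1. `func()` enters try: `raise ValueError()` raises ValueError.
2. bare `except` matches → `return 50` sets pending return value 50.
3. Before returning, `finally: return 66` runs and overrides the pending return.
4. func() returns 66 → output = 66.
Result: 66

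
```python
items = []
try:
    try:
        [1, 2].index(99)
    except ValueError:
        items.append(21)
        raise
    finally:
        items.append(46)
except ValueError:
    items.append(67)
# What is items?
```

Step-by-step execution trace:
1. Inner try: `[1, 2].index(99)` raises ValueError.
2. Inner `except ValueError` matches → `items.append(21)` → items = [21].
3. bare `raise` re-raises ValueError.
4. Inner `finally` runs during unwinding: `items.append(46)` → items = [21, 46].
5. Outer `except ValueError` matches → `items.append(67)` → items = [21, 46, 67].
Result: [21, 46, 67]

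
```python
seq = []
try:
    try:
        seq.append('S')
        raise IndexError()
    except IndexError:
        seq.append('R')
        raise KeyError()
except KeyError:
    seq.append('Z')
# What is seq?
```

Step-by-step execution trace:
1. Inner try: `seq.append('S')` → seq = ['S'].
2. `raise IndexError()` raises IndexError.
3. Inner `except IndexError` matches → `seq.append('R')` → seq = ['S', 'R'].
4. `raise KeyError()` raises KeyError; propagates to outer try.
5. Outer `except KeyError` matches → `seq.append('Z')` → seq = ['S', 'R', 'Z'].
Result: ['S', 'R', 'Z']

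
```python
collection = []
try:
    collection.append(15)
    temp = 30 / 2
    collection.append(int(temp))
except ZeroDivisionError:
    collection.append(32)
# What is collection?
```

Step-by-step execution trace:
1. try: `collection.append(15)` → collection = [15].
2. `temp = 30 / 2` → temp = 15.0. No exception raised.
3. `collection.append(int(temp))` → collection = [15, 15].
4. `except ZeroDivisionError` is skipped (no exception was raised).
Result: [15, 15]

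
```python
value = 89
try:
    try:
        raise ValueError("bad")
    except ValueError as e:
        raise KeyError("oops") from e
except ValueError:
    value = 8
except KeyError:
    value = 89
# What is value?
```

Step-by-step execution trace:
1. Inner try raises ValueError; inner `except ValueError as e` catches it.
2. `raise KeyError(...) from e` raises KeyError (ValueError is attached as __cause__, but only KeyError is active).
3. Outer `except ValueError` does not match KeyError; skipped.
4. Outer `except KeyError` matches → value = 89.
Result: 89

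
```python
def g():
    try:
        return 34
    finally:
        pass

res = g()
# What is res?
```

Step-by-step execution trace:
1. `g()` enters try: `return 34` sets pending return value 34.
2. Before returning, `finally: pass` runs (no effect).
3. g() returns 34 → res = 34.
Result: 34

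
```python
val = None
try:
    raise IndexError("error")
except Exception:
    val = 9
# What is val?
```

Step-by-step execution trace:
1. `raise IndexError(...)` raises IndexError.
2. `except Exception` matches (IndexError is a subclass of Exception) → val = 9.
Result: 9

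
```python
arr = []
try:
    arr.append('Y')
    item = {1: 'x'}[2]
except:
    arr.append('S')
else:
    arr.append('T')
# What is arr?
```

Step-by-step execution trace:
1. try: `arr.append('Y')` → arr = ['Y'].
2. `item = {1: 'x'}[2]` raises KeyError.
3. bare `except` matches → `arr.append('S')` → arr = ['Y', 'S'].
4. `else` is skipped (an exception was raised).
Result: ['Y', 'S']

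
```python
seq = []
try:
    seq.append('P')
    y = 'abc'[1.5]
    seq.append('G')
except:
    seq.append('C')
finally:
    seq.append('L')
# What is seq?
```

Step-by-step execution trace:
1. try: `seq.append('P')` → seq = ['P'].
2. `y = 'abc'[1.5]` raises TypeError; `seq.append('G')` is not reached.
3. bare `except` matches → `seq.append('C')` → seq = ['P', 'C'].
4. finally always runs: `seq.append('L')` → seq = ['P', 'C', 'L'].
Result: ['P', 'C', 'L']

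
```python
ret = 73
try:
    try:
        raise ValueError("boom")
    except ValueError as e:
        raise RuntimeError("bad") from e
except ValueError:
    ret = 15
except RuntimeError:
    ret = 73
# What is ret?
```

Step-by-step execution trace:
1. Inner try raises ValueError; inner `except ValueError as e` catches it.
2. `raise RuntimeError(...) from e` raises RuntimeError (ValueError is attached as __cause__, but only RuntimeError is active).
3. Outer `except ValueError` does not match RuntimeError; skipped.
4. Outer `except RuntimeError` matches → ret = 73.
Result: 73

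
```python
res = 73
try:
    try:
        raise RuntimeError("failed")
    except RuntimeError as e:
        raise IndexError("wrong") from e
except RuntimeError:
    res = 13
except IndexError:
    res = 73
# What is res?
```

Step-by-step execution trace:
1. Inner try raises RuntimeError; inner `except RuntimeError as e` catches it.
2. `raise IndexError(...) from e` raises IndexError (RuntimeError is attached as __cause__, but only IndexError is active).
3. Outer `except RuntimeError` does not match IndexError; skipped.
4. Outer `except IndexError` matches → res = 73.
Result: 73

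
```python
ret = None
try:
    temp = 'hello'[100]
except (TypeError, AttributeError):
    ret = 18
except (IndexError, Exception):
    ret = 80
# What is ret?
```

Step-by-step execution trace:
1. `temp = 'hello'[100]` raises IndexError.
2. `except (TypeError, AttributeError)` does not match IndexError; skipped.
3. `except (IndexError, Exception)` matches (IndexError is in the tuple) → ret = 80.
Result: 80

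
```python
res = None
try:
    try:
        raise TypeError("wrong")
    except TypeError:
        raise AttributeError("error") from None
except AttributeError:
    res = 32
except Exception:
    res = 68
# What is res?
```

Step-by-step execution trace:
1. Inner try raises TypeError; inner `except TypeError` catches it.
2. `raise AttributeError(...) from None` raises AttributeError (from None suppresses __context__, but the active exception is still AttributeError).
3. Outer `except AttributeError` matches → res = 32.
4. `except Exception` is not reached.
Result: 32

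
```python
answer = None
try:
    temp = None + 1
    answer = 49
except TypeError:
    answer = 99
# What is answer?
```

Step-by-step execution trace:
1. `temp = None + 1` raises TypeError.
2. `answer = 49` is not reached.
3. `except TypeError` matches → answer = 99.
Result: 99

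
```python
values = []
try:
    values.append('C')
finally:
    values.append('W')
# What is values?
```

Step-by-step execution trace:
1. try: `values.append('C')` → values = ['C'].
2. The try body completes without raising.
3. finally always runs: `values.append('W')` → values = ['C', 'W'].
Result: ['C', 'W']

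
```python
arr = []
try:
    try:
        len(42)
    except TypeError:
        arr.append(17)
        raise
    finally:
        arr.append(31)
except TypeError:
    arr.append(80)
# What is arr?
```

Step-by-step execution trace:
1. Inner try: `len(42)` raises TypeError.
2. Inner `except TypeError` matches → `arr.append(17)` → arr = [17].
3. bare `raise` re-raises TypeError.
4. Inner `finally` runs during unwinding: `arr.append(31)` → arr = [17, 31].
5. Outer `except TypeError` matches → `arr.append(80)` → arr = [17, 31, 80].
Result: [17, 31, 80]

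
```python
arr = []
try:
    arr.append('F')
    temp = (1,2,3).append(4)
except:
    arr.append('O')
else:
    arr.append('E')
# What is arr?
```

Step-by-step execution trace:
1. try: `arr.append('F')` → arr = ['F'].
2. `temp = (1,2,3).append(4)` raises AttributeError.
3. bare `except` matches → `arr.append('O')` → arr = ['F', 'O'].
4. `else` is skipped (an exception was raised).
Result: ['F', 'O']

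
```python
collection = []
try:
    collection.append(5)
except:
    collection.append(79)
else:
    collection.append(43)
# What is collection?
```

Step-by-step execution trace:
1. try: `collection.append(5)` → collection = [5]. No exception raised.
2. `except` is skipped.
3. `else` runs (try completed without exception): `collection.append(43)` → collection = [5, 43].
Result: [5, 43]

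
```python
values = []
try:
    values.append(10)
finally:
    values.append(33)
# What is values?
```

Step-by-step execution trace:
1. try: `values.append(10)` → values = [10].
2. The try body completes without raising.
3. finally always runs: `values.append(33)` → values = [10, 33].
Result: [10, 33]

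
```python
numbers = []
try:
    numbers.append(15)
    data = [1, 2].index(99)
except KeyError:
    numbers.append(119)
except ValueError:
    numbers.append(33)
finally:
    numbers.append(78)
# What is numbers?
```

Step-by-step execution trace:
1. try: `numbers.append(15)` → numbers = [15].
2. `data = [1, 2].index(99)` raises ValueError.
3. `except KeyError` does not match ValueError; skipped.
4. `except ValueError` matches → `numbers.append(33)` → numbers = [15, 33].
5. finally always runs: `numbers.append(78)` → numbers = [15, 33, 78].
Result: [15, 33, 78]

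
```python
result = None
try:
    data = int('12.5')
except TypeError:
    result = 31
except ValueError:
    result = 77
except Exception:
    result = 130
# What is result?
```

Step-by-step execution trace:
1. `data = int('12.5')` raises ValueError.
2. `except TypeError` does not match ValueError; skipped.
3. `except ValueError` matches → result = 77.
4. Remaining except clauses are skipped.
Result: 77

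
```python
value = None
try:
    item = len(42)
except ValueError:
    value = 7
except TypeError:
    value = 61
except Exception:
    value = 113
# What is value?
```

Step-by-step execution trace:
1. `item = len(42)` raises TypeError.
2. `except ValueError` does not match TypeError; skipped.
3. `except TypeError` matches → value = 61.
4. Remaining except clauses are skipped.
Result: 61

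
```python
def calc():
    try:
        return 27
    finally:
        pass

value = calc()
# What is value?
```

Step-by-step execution trace:
1. `calc()` enters try: `return 27` sets pending return value 27.
2. Before returning, `finally: pass` runs (no effect).
3. calc() returns 27 → value = 27.
Result: 27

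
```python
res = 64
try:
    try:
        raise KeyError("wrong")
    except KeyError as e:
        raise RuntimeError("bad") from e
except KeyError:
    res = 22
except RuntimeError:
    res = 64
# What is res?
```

Step-by-step execution trace:
1. Inner try raises KeyError; inner `except KeyError as e` catches it.
2. `raise RuntimeError(...) from e` raises RuntimeError (KeyError is attached as __cause__, but only RuntimeError is active).
3. Outer `except KeyError` does not match RuntimeError; skipped.
4. Outer `except RuntimeError` matches → res = 64.
Result: 64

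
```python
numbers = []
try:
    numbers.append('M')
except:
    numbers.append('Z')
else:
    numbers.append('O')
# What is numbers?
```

Step-by-step execution trace:
1. try: `numbers.append('M')` → numbers = ['M']. No exception raised.
2. `except` is skipped.
3. `else` runs (try completed without exception): `numbers.append('O')` → numbers = ['M', 'O'].
Result: ['M', 'O']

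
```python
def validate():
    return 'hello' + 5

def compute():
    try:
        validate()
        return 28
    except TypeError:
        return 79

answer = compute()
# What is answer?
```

Step-by-step execution trace:
1. `compute()` calls `validate()`.
2. `validate()` evaluates `'hello' + 5`, which raises TypeError; it propagates to the caller.
3. `return 28` is not reached.
4. `except TypeError` in compute matches → returns 79.
5. answer = 79.
Result: 79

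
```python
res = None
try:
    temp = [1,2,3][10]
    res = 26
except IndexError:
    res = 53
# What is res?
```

Step-by-step execution trace:
1. `temp = [1,2,3][10]` raises IndexError.
2. `res = 26` is not reached.
3. `except IndexError` matches → res = 53.
Result: 53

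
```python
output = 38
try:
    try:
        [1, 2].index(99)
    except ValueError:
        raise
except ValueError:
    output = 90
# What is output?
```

Step-by-step execution trace:
1. Inner try: `[1, 2].index(99)` raises ValueError.
2. Inner `except ValueError` matches; bare `raise` re-raises the same ValueError.
3. Outer `except ValueError` matches → output = 90.
Result: 90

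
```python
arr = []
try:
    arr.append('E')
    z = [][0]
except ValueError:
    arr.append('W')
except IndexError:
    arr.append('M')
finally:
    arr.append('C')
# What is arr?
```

Step-by-step execution trace:
1. try: `arr.append('E')` → arr = ['E'].
2. `z = [][0]` raises IndexError.
3. `except ValueError` does not match IndexError; skipped.
4. `except IndexError` matches → `arr.append('M')` → arr = ['E', 'M'].
5. finally always runs: `arr.append('C')` → arr = ['E', 'M', 'C'].
Result: ['E', 'M', 'C']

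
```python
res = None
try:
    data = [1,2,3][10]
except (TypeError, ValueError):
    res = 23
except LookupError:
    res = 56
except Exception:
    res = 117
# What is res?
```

Step-by-step execution trace:
1. `data = [1,2,3][10]` raises IndexError.
2. `except (TypeError, ValueError)` does not match IndexError; skipped.
3. `except LookupError` matches (IndexError is a subclass of LookupError) → res = 56.
4. `except Exception` is not reached.
Result: 56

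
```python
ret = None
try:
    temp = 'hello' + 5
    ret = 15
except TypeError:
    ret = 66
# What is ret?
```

Step-by-step execution trace:
1. `temp = 'hello' + 5` raises TypeError.
2. `ret = 15` is not reached.
3. `except TypeError` matches → ret = 66.
Result: 66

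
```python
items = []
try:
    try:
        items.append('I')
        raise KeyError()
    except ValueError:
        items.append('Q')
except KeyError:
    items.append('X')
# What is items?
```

Step-by-step execution trace:
1. Inner try: `items.append('I')` → items = ['I'].
2. `raise KeyError()` raises KeyError.
3. Inner `except ValueError` does not match KeyError; exception propagates to outer try.
4. Outer `except KeyError` matches → `items.append('X')` → items = ['I', 'X'].
Result: ['I', 'X']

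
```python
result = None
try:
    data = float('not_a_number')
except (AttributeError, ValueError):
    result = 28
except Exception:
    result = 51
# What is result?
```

Step-by-step execution trace:
1. `data = float('not_a_number')` raises ValueError.
2. `except (AttributeError, ValueError)` matches (ValueError is in the tuple) → result = 28.
3. `except Exception` is not reached.
Result: 28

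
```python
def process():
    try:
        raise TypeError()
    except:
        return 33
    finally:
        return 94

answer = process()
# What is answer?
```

Step-by-step execution trace:
1. `process()` enters try: `raise TypeError()` raises TypeError.
2. bare `except` matches → `return 33` sets pending return value 33.
3. Before returning, `finally: return 94` runs and overrides the pending return.
4. process() returns 94 → answer = 94.
Result: 94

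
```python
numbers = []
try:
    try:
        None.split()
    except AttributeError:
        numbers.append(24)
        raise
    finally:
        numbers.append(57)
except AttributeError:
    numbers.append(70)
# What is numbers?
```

Step-by-step execution trace:
1. Inner try: `None.split()` raises AttributeError.
2. Inner `except AttributeError` matches → `numbers.append(24)` → numbers = [24].
3. bare `raise` re-raises AttributeError.
4. Inner `finally` runs during unwinding: `numbers.append(57)` → numbers = [24, 57].
5. Outer `except AttributeError` matches → `numbers.append(70)` → numbers = [24, 57, 70].
Result: [24, 57, 70]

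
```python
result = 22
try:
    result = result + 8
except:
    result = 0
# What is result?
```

Step-by-step execution trace:
1. result starts at 22.
2. try: `result = result + 8` → result = 30. No exception raised.
3. `except` is skipped.
Result: 30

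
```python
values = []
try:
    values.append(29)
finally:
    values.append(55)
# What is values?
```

Step-by-step execution trace:
1. try: `values.append(29)` → values = [29].
2. The try body completes without raising.
3. finally always runs: `values.append(55)` → values = [29, 55].
Result: [29, 55]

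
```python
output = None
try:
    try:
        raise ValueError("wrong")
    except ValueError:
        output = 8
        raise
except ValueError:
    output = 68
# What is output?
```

Step-by-step execution trace:
1. Inner try: `raise ValueError("wrong")` raises ValueError.
2. Inner `except ValueError` matches → output = 8.
3. bare `raise` re-raises the same ValueError.
4. Outer `except ValueError` matches → output = 68.
Result: 68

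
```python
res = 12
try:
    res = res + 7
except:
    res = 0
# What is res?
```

Step-by-step execution trace:
1. res starts at 12.
2. try: `res = res + 7` → res = 19. No exception raised.
3. `except` is skipped.
Result: 19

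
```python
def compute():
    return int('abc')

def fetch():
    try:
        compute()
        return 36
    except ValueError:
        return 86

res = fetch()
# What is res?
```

Step-by-step execution trace:
1. `fetch()` calls `compute()`.
2. `compute()` evaluates `int('abc')`, which raises ValueError; it propagates to the caller.
3. `return 36` is not reached.
4. `except ValueError` in fetch matches → returns 86.
5. res = 86.
Result: 86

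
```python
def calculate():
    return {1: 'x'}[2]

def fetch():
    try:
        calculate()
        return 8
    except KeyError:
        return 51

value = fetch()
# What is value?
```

Step-by-step execution trace:
1. `fetch()` calls `calculate()`.
2. `calculate()` evaluates `{1: 'x'}[2]`, which raises KeyError; it propagates to the caller.
3. `return 8` is not reached.
4. `except KeyError` in fetch matches → returns 51.
5. value = 51.
Result: 51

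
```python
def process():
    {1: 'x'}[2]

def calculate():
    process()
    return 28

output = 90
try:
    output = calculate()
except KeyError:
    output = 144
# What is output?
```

Step-by-step execution trace:
1. output starts at 90.
2. try: `calculate()` calls `process()`.
3. `process()` evaluates `{1: 'x'}[2]`, which raises KeyError; it propagates through calculate (uncaught).
4. `return 28` in calculate is not reached; the assignment to output does not complete.
5. `except KeyError` matches → output = 144.
Result: 144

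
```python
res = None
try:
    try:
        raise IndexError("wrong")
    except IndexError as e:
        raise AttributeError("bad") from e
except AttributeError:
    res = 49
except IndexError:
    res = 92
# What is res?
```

Step-by-step execution trace:
1. Inner try raises IndexError; inner `except IndexError as e` catches it.
2. `raise AttributeError(...) from e` raises AttributeError (IndexError is attached as __cause__, but only AttributeError is active).
3. Outer `except AttributeError` matches → res = 49.
4. `except IndexError` is not reached.
Result: 49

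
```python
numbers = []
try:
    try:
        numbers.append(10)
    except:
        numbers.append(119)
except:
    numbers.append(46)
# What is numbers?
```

Step-by-step execution trace:
1. Inner try: `numbers.append(10)` → numbers = [10]. No exception raised.
2. Inner `except` is skipped.
3. Inner try completes normally; outer `except` is skipped.
Result: [10]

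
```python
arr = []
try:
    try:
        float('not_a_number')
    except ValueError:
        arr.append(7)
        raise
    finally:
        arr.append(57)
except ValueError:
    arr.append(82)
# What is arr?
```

Step-by-step execution trace:
1. Inner try: `float('not_a_number')` raises ValueError.
2. Inner `except ValueError` matches → `arr.append(7)` → arr = [7].
3. bare `raise` re-raises ValueError.
4. Inner `finally` runs during unwinding: `arr.append(57)` → arr = [7, 57].
5. Outer `except ValueError` matches → `arr.append(82)` → arr = [7, 57, 82].
Result: [7, 57, 82]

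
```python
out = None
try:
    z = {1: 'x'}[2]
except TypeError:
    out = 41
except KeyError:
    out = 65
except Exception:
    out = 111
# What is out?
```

Step-by-step execution trace:
1. `z = {1: 'x'}[2]` raises KeyError.
2. `except TypeError` does not match KeyError; skipped.
3. `except KeyError` matches → out = 65.
4. Remaining except clauses are skipped.
Result: 65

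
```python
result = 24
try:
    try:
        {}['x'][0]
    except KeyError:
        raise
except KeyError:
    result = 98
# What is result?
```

Step-by-step execution trace:
1. Inner try: `{}['x'][0]` raises KeyError.
2. Inner `except KeyError` matches; bare `raise` re-raises the same KeyError.
3. Outer `except KeyError` matches → result = 98.
Result: 98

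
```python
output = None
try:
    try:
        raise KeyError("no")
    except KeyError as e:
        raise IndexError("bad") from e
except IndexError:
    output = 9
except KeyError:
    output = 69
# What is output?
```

Step-by-step execution trace:
1. Inner try raises KeyError; inner `except KeyError as e` catches it.
2. `raise IndexError(...) from e` raises IndexError (KeyError is attached as __cause__, but only IndexError is active).
3. Outer `except IndexError` matches → output = 9.
4. `except KeyError` is not reached.
Result: 9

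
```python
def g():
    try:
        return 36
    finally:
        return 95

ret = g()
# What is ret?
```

Step-by-step execution trace:
1. `g()` enters try: `return 36` sets pending return value 36.
2. Before returning, `finally: return 95` runs and overrides the pending return.
3. g() returns 95 → ret = 95.
Result: 95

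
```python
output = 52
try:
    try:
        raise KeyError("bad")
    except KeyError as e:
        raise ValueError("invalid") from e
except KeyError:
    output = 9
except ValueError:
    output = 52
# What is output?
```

Step-by-step execution trace:
1. Inner try raises KeyError; inner `except KeyError as e` catches it.
2. `raise ValueError(...) from e` raises ValueError (KeyError is attached as __cause__, but only ValueError is active).
3. Outer `except KeyError` does not match ValueError; skipped.
4. Outer `except ValueError` matches → output = 52.
Result: 52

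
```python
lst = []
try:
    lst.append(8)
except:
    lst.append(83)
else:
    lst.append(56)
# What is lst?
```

Step-by-step execution trace:
1. try: `lst.append(8)` → lst = [8]. No exception raised.
2. `except` is skipped.
3. `else` runs (try completed without exception): `lst.append(56)` → lst = [8, 56].
Result: [8, 56]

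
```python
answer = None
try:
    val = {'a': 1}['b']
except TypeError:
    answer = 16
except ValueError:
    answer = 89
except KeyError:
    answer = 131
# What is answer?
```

Step-by-step execution trace:
1. `val = {'a': 1}['b']` raises KeyError.
2. `except TypeError` does not match KeyError; skipped.
3. `except ValueError` does not match KeyError; skipped.
4. `except KeyError` matches → answer = 131.
Result: 131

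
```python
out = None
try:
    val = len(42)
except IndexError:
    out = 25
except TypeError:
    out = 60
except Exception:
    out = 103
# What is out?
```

Step-by-step execution trace:
1. `val = len(42)` raises TypeError.
2. `except IndexError` does not match TypeError; skipped.
3. `except TypeError` matches → out = 60.
4. Remaining except clauses are skipped.
Result: 60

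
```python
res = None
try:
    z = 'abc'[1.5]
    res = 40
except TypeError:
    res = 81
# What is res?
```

Step-by-step execution trace:
1. `z = 'abc'[1.5]` raises TypeError.
2. `res = 40` is not reached.
3. `except TypeError` matches → res = 81.
Result: 81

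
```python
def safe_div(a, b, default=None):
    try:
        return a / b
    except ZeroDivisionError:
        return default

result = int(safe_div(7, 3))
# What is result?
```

Step-by-step execution trace:
1. `safe_div(7, 3)` enters try: `return 7 / 3` → returns 2.3333333333333335. No exception raised.
2. `except ZeroDivisionError` is skipped.
3. `int(2.3333333333333335)` → 2 → result = 2.
Result: 2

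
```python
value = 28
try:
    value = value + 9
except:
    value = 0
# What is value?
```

Step-by-step execution trace:
1. value starts at 28.
2. try: `value = value + 9` → value = 37. No exception raised.
3. `except` is skipped.
Result: 37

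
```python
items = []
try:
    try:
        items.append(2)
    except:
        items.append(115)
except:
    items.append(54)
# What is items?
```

Step-by-step execution trace:
1. Inner try: `items.append(2)` → items = [2]. No exception raised.
2. Inner `except` is skipped.
3. Inner try completes normally; outer `except` is skipped.
Result: [2]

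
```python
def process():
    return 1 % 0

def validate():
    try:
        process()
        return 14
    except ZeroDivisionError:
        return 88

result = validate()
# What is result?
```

Step-by-step execution trace:
1. `validate()` calls `process()`.
2. `process()` evaluates `1 % 0`, which raises ZeroDivisionError; it propagates to the caller.
3. `return 14` is not reached.
4. `except ZeroDivisionError` in validate matches → returns 88.
5. result = 88.
Result: 88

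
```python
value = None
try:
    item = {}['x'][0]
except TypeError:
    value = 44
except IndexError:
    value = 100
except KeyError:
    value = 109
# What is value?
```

Step-by-step execution trace:
1. `item = {}['x'][0]` raises KeyError.
2. `except TypeError` does not match KeyError; skipped.
3. `except IndexError` does not match KeyError; skipped.
4. `except KeyError` matches → value = 109.
Result: 109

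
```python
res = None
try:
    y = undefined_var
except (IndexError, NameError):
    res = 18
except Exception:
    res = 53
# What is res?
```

Step-by-step execution trace:
1. `y = undefined_var` raises NameError.
2. `except (IndexError, NameError)` matches (NameError is in the tuple) → res = 18.
3. `except Exception` is not reached.
Result: 18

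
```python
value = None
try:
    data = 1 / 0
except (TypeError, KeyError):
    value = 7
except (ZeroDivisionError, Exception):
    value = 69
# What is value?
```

Step-by-step execution trace:
1. `data = 1 / 0` raises ZeroDivisionError.
2. `except (TypeError, KeyError)` does not match ZeroDivisionError; skipped.
3. `except (ZeroDivisionError, Exception)` matches (ZeroDivisionError is in the tuple) → value = 69.
Result: 69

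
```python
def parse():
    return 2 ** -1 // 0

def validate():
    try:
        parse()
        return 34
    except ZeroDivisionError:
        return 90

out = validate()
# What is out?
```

Step-by-step execution trace:
1. `validate()` calls `parse()`.
2. `parse()` evaluates `2 ** -1 // 0`, which raises ZeroDivisionError; it propagates to the caller.
3. `return 34` is not reached.
4. `except ZeroDivisionError` in validate matches → returns 90.
5. out = 90.
Result: 90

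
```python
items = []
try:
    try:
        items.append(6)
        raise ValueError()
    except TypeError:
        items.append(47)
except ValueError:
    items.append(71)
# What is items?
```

Step-by-step execution trace:
1. Inner try: `items.append(6)` → items = [6].
2. `raise ValueError()` raises ValueError.
3. Inner `except TypeError` does not match ValueError; exception propagates to outer try.
4. Outer `except ValueError` matches → `items.append(71)` → items = [6, 71].
Result: [6, 71]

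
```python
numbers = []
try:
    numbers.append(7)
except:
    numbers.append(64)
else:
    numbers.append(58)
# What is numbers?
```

Step-by-step execution trace:
1. try: `numbers.append(7)` → numbers = [7]. No exception raised.
2. `except` is skipped.
3. `else` runs (try completed without exception): `numbers.append(58)` → numbers = [7, 58].
Result: [7, 58]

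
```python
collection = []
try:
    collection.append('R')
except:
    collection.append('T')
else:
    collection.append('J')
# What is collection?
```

Step-by-step execution trace:
1. try: `collection.append('R')` → collection = ['R']. No exception raised.
2. `except` is skipped.
3. `else` runs (try completed without exception): `collection.append('J')` → collection = ['R', 'J'].
Result: ['R', 'J']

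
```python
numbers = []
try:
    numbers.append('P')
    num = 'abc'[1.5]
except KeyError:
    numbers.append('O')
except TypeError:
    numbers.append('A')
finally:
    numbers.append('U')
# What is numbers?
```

Step-by-step execution trace:
1. try: `numbers.append('P')` → numbers = ['P'].
2. `num = 'abc'[1.5]` raises TypeError.
3. `except KeyError` does not match TypeError; skipped.
4. `except TypeError` matches → `numbers.append('A')` → numbers = ['P', 'A'].
5. finally always runs: `numbers.append('U')` → numbers = ['P', 'A', 'U'].
Result: ['P', 'A', 'U']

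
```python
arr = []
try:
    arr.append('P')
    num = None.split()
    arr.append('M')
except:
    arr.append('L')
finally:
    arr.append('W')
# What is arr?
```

Step-by-step execution trace:
1. try: `arr.append('P')` → arr = ['P'].
2. `num = None.split()` raises AttributeError; `arr.append('M')` is not reached.
3. bare `except` matches → `arr.append('L')` → arr = ['P', 'L'].
4. finally always runs: `arr.append('W')` → arr = ['P', 'L', 'W'].
Result: ['P', 'L', 'W']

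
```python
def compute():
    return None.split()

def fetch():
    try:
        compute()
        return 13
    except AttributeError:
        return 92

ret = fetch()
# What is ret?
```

Step-by-step execution trace:
1. `fetch()` calls `compute()`.
2. `compute()` evaluates `None.split()`, which raises AttributeError; it propagates to the caller.
3. `return 13` is not reached.
4. `except AttributeError` in fetch matches → returns 92.
5. ret = 92.
Result: 92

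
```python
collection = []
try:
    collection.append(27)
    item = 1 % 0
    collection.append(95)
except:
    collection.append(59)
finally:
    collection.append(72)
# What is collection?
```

Step-by-step execution trace:
1. try: `collection.append(27)` → collection = [27].
2. `item = 1 % 0` raises ZeroDivisionError; `collection.append(95)` is not reached.
3. bare `except` matches → `collection.append(59)` → collection = [27, 59].
4. finally always runs: `collection.append(72)` → collection = [27, 59, 72].
Result: [27, 59, 72]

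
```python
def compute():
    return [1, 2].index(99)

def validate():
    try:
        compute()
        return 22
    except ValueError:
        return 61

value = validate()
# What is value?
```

Step-by-step execution trace:
1. `validate()` calls `compute()`.
2. `compute()` evaluates `[1, 2].index(99)`, which raises ValueError; it propagates to the caller.
3. `return 22` is not reached.
4. `except ValueError` in validate matches → returns 61.
5. value = 61.
Result: 61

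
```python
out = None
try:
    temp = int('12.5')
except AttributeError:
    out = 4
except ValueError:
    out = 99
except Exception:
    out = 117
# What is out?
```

Step-by-step execution trace:
1. `temp = int('12.5')` raises ValueError.
2. `except AttributeError` does not match ValueError; skipped.
3. `except ValueError` matches → out = 99.
4. Remaining except clauses are skipped.
Result: 99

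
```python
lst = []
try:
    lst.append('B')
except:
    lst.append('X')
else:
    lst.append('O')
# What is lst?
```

Step-by-step execution trace:
1. try: `lst.append('B')` → lst = ['B']. No exception raised.
2. `except` is skipped.
3. `else` runs (try completed without exception): `lst.append('O')` → lst = ['B', 'O'].
Result: ['B', 'O']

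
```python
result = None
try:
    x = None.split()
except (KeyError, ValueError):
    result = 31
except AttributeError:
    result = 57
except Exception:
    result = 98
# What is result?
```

Step-by-step execution trace:
1. `x = None.split()` raises AttributeError.
2. `except (KeyError, ValueError)` does not match AttributeError; skipped.
3. `except AttributeError` matches (exact type match) → result = 57.
4. `except Exception` is not reached.
Result: 57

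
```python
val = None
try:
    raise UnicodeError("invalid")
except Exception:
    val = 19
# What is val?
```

Step-by-step execution trace:
1. `raise UnicodeError(...)` raises UnicodeError.
2. `except Exception` matches (UnicodeError is a subclass of Exception) → val = 19.
Result: 19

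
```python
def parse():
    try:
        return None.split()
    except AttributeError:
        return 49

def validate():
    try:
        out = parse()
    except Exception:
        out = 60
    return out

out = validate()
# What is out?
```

Step-by-step execution trace:
1. `validate()` calls `parse()`.
2. In parse: `None.split()` raises AttributeError; `except AttributeError` catches it → returns 49.
3. In validate: `out = parse()` → out = 49. No exception reaches validate.
4. `except Exception` is skipped; validate returns 49.
5. out = 49.
Result: 49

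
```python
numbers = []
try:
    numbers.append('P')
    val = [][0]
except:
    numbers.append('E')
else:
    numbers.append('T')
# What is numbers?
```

Step-by-step execution trace:
1. try: `numbers.append('P')` → numbers = ['P'].
2. `val = [][0]` raises IndexError.
3. bare `except` matches → `numbers.append('E')` → numbers = ['P', 'E'].
4. `else` is skipped (an exception was raised).
Result: ['P', 'E']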